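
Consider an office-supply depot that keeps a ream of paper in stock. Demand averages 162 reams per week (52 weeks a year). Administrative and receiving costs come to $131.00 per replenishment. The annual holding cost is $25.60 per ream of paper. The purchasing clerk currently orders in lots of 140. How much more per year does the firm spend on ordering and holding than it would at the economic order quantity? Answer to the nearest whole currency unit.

Annual demand D = 162 × 52 = 8,424.
EOQ = √(2DS/H) = √(2 × 8,424 × 131 / 25.6) ≈ 293.62.
Cost at Q* = (D/Q*)S + (Q*/2)H = √(2DSH) ≈ $7,516.74.
Cost at Q = 140: (8,424/140)×131 + (140/2)×25.6 = $7,882.46 + $1,792.00 = $9,674.46.
Excess = $9,674.46 − $7,516.74 = $2,157.71.

Extra cost ≈ $2,158 per year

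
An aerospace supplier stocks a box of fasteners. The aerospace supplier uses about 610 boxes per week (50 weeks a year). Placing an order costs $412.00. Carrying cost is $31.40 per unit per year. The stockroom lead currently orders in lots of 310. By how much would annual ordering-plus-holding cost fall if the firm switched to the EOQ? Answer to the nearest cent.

Annual demand D = 610 × 50 = 30,500.
EOQ = √(2DS/H) = √(2 × 30,500 × 412 / 31.4) ≈ 894.64.
Cost at Q* = (D/Q*)S + (Q*/2)H = √(2DSH) ≈ $28,091.72.
Cost at Q = 310: (30,500/310)×412 + (310/2)×31.4 = $40,535.48 + $4,867.00 = $45,402.48.
Excess = $45,402.48 − $28,091.72 = $17,310.76.

Extra cost ≈ $17,310.76 per year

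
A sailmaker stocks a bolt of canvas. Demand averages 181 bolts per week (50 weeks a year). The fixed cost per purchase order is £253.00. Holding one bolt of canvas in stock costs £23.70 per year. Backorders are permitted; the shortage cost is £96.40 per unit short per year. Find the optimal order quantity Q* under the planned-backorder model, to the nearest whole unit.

Annual demand D = 181 × 50 = 9,050.
With planned backorders, Q* = √(2DS/H) · √((H+B)/B).
√(2DS/H) = √(2 × 9,050 × 253 / 23.7) = 439.567.
√((H+B)/B) = √((23.7+96.4)/96.4) = 1.1162.
Q* ≈ 490.635.

Q* ≈ 491 bolts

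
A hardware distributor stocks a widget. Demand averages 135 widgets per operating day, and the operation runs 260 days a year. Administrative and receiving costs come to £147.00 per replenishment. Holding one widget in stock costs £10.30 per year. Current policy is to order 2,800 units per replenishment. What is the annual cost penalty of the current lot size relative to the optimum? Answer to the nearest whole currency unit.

Extra cost ≈ £5,953 per year

Annual demand D = 135 × 260 = 35,100.
EOQ = √(2DS/H) = √(2 × 35,100 × 147 / 10.3) ≈ 1000.94.
Cost at Q* = (D/Q*)S + (Q*/2)H = √(2DSH) ≈ £10,309.70.
Cost at Q = 2,800: (35,100/2,800)×147 + (2,800/2)×10.3 = £1,842.75 + £14,420.00 = £16,262.75.
Excess = £16,262.75 − £10,309.70 = £5,953.05.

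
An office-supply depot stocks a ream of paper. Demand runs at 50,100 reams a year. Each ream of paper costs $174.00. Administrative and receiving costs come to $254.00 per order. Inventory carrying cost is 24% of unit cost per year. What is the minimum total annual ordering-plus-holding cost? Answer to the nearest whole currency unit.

Holding cost H = 0.24 × $174.00 = $41.7600 per unit per year.
Q* = √(2DS/H) = √(2 × 50,100 × 254 / 41.76) ≈ 780.68.
At the optimum the two cost components are equal, so total cost = 2·(Q*/2)H = Q*·H.
Minimum total = √(2DSH) = √(2 × 50,100 × 254 × 41.76) ≈ 32601.003.

TC* ≈ $32,601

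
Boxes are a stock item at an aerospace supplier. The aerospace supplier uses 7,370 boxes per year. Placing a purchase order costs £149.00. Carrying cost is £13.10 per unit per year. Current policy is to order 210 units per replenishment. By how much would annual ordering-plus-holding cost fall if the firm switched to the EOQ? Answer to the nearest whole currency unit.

EOQ = √(2DS/H) = √(2 × 7,370 × 149 / 13.1) ≈ 409.46.
Cost at Q* = (D/Q*)S + (Q*/2)H = √(2DSH) ≈ £5,363.86.
Cost at Q = 210: (7,370/210)×149 + (210/2)×13.1 = £5,229.19 + £1,375.50 = £6,604.69.
Excess = £6,604.69 − £5,363.86 = £1,240.83.

Extra cost ≈ £1,241 per year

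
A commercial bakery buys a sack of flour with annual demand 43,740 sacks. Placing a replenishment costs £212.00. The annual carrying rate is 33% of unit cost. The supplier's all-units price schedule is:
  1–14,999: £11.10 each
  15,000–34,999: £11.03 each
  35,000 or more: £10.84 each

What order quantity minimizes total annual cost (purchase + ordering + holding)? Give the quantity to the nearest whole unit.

Q* ≈ 2,250 sacks

Holding cost per unit per year at price C is H = 0.33·C.
Evaluate total cost at each tier's feasible EOQ or, if the EOQ is below the tier, at the tier's minimum quantity.
EOQ at £11.10 = 2250.1 (feasible in tier 1): TC = 43,740×£11.10 + (43,740/2250.1)×212 + (2250.1/2)×0.33×£11.10 = £493,756.15.
EOQ at £11.03 = 2257.2 < 15000, so use break Q=15000: TC = 43,740×£11.03 + (43,740/15000.0)×212 + (15000.0/2)×0.33×£11.03 = £510,369.64.
EOQ at £10.84 = 2276.9 < 35000, so use break Q=35000: TC = 43,740×£10.84 + (43,740/35000.0)×212 + (35000.0/2)×0.33×£10.84 = £537,007.54.
Lowest total cost is £493,756.15 at Q = 2250.1.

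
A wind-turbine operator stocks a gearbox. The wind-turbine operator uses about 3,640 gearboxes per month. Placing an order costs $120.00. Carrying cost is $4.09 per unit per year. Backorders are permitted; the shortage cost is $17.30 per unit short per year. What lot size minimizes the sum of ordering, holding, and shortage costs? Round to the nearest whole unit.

Q* ≈ 1,780 gearboxes

Annual demand D = 3,640 × 12 = 43,680.
With planned backorders, Q* = √(2DS/H) · √((H+B)/B).
√(2DS/H) = √(2 × 43,680 × 120 / 4.09) = 1600.978.
√((H+B)/B) = √((4.09+17.3)/17.3) = 1.1119.
Q* ≈ 1780.195.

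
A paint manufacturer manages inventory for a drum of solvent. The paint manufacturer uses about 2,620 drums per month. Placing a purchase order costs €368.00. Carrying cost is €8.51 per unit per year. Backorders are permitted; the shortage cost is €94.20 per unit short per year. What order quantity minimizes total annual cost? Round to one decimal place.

Q* ≈ 1,721.9 drums

Annual demand D = 2,620 × 12 = 31,440.
With planned backorders, Q* = √(2DS/H) · √((H+B)/B).
√(2DS/H) = √(2 × 31,440 × 368 / 8.51) = 1648.980.
√((H+B)/B) = √((8.51+94.2)/94.2) = 1.0442.
Q* ≈ 1721.854.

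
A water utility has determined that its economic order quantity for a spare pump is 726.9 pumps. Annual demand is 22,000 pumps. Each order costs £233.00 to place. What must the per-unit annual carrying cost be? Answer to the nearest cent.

H ≈ £19.40

Invert the EOQ relation Q*² = 2DS/H.
From Q* = √(2DS/H): H = 2DS / Q*² = 2 × 22,000 × 233 / 726.9² = 19.4026.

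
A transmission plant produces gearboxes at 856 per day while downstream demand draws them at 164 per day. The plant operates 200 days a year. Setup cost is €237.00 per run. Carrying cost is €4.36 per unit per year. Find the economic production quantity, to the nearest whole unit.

Annual demand D = 164 × 200 = 32,800.
Production build-up factor (1 − d/p) = 1 − 164/856 = 0.8084.
Q* = √(2DS / (H(1 − d/p))) = √(2 × 32,800 × 237 / (4.36 × 0.8084)).
= √(15,547,200 / 3.5247) ≈ 2100.229.

Q* ≈ 2,100 gearboxes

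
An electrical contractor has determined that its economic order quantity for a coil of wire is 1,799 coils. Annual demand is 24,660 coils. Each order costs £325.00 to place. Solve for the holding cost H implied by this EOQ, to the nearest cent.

H ≈ £4.95

Invert the EOQ relation Q*² = 2DS/H.
From Q* = √(2DS/H): H = 2DS / Q*² = 2 × 24,660 × 325 / 1,799² = 4.9527.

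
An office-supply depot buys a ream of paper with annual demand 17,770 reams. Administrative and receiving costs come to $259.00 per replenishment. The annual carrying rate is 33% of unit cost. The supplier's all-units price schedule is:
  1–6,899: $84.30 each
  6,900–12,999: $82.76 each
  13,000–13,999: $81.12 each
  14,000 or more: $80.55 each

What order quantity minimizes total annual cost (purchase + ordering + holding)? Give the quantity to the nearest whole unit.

Holding cost per unit per year at price C is H = 0.33·C.
For each price level, check whether its EOQ is feasible; otherwise the best quantity at that price is the breakpoint.
EOQ at $84.30 = 575.2 (feasible in tier 1): TC = 17,770×$84.30 + (17,770/575.2)×259 + (575.2/2)×0.33×$84.30 = $1,514,013.19.
EOQ at $82.76 = 580.6 < 6900, so use break Q=6900: TC = 17,770×$82.76 + (17,770/6900.0)×259 + (6900.0/2)×0.33×$82.76 = $1,565,534.48.
EOQ at $81.12 = 586.4 < 13000, so use break Q=13000: TC = 17,770×$81.12 + (17,770/13000.0)×259 + (13000.0/2)×0.33×$81.12 = $1,615,858.83.
EOQ at $80.55 = 588.5 < 14000, so use break Q=14000: TC = 17,770×$80.55 + (17,770/14000.0)×259 + (14000.0/2)×0.33×$80.55 = $1,617,772.75.
Lowest total cost is $1,514,013.19 at Q = 575.2.

Q* ≈ 575 reams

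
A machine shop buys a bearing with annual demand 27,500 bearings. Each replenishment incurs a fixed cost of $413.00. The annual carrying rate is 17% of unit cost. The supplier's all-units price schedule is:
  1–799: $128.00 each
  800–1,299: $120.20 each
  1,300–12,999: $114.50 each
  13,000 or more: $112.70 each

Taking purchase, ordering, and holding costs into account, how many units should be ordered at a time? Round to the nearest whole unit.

Q* ≈ 1,300 bearings

Holding cost per unit per year at price C is H = 0.17·C.
For each price level, check whether its EOQ is feasible; otherwise the best quantity at that price is the breakpoint.
Tier 1 ($128.00): EOQ = 1021.7 exceeds tier's upper bound 799, so this tier is dominated.
EOQ at $120.20 = 1054.3 (feasible in tier 2): TC = 27,500×$120.20 + (27,500/1054.3)×413 + (1054.3/2)×0.17×$120.20 = $3,327,044.33.
EOQ at $114.50 = 1080.3 < 1300, so use break Q=1300: TC = 27,500×$114.50 + (27,500/1300.0)×413 + (1300.0/2)×0.17×$114.50 = $3,170,138.79.
EOQ at $112.70 = 1088.9 < 13000, so use break Q=13000: TC = 27,500×$112.70 + (27,500/13000.0)×413 + (13000.0/2)×0.17×$112.70 = $3,224,657.15.
Lowest total cost is $3,170,138.79 at Q = 1300.0.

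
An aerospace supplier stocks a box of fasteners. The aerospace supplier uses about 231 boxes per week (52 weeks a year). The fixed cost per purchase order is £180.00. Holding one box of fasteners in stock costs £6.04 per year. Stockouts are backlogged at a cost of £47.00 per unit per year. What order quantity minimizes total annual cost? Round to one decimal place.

Q* ≈ 898.9 boxes

Annual demand D = 231 × 52 = 12,012.
With planned backorders, Q* = √(2DS/H) · √((H+B)/B).
√(2DS/H) = √(2 × 12,012 × 180 / 6.04) = 846.137.
√((H+B)/B) = √((6.04+47)/47) = 1.0623.
Q* ≈ 898.863.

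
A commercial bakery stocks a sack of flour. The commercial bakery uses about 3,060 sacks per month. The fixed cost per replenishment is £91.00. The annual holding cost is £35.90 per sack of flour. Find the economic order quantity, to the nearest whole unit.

Q* ≈ 431 sacks

Annual demand D = 3,060 × 12 = 36,720.
EOQ = √(2DS / H) = √(2 × 36,720 × 91 / 35.9).
= √(6,683,040 / 35.9) = √186,157.1031 ≈ 431.459.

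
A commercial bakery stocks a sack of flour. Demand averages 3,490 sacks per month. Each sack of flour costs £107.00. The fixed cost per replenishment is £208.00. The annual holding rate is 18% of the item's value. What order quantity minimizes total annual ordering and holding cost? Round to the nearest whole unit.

Q* ≈ 951 sacks

Annual demand D = 3,490 × 12 = 41,880.
Holding cost H = 0.18 × £107.00 = £19.2600 per unit per year.
EOQ = √(2DS / H) = √(2 × 41,880 × 208 / 19.26).
= √(17,422,080 / 19.26) = √904,573.2087 ≈ 951.091.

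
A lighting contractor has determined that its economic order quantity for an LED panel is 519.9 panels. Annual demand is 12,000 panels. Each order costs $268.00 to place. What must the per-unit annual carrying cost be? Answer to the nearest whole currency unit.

H ≈ $24

Squaring Q* = √(2DS/H) gives Q*² = 2DS/H.
From Q* = √(2DS/H): H = 2DS / Q*² = 2 × 12,000 × 268 / 519.9² = 23.7961.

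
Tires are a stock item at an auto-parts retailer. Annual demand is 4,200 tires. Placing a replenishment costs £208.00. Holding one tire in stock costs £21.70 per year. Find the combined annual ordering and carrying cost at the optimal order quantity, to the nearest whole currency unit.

The optimal lot size = √(2DS/H) = √(2 × 4,200 × 208 / 21.7) ≈ 283.75.
At Q*, ordering cost (D/Q*)S equals holding cost (Q*/2)H, each = √(DSH/2).
Minimum total = √(2DSH) = √(2 × 4,200 × 208 × 21.7) ≈ 6157.454.

TC* ≈ £6,157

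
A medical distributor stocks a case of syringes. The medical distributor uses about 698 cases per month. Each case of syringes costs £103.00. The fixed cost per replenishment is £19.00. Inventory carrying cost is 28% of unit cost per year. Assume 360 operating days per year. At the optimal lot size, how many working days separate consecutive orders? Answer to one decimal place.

T ≈ 4.5 days

Annual demand D = 698 × 12 = 8,376.
Holding cost H = 0.28 × £103.00 = £28.8400 per unit per year.
The optimal lot size = √(2DS/H) = √(2 × 8,376 × 19 / 28.84) ≈ 105.05.
Cycle time = Q*/D × 360 = 105.05 / 8,376 × 360 ≈ 4.515 days.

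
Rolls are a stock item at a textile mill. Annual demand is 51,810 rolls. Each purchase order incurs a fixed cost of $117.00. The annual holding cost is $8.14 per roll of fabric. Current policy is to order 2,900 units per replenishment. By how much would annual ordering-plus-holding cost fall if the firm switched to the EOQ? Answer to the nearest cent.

EOQ = √(2DS/H) = √(2 × 51,810 × 117 / 8.14) ≈ 1220.40.
Cost at Q* = (D/Q*)S + (Q*/2)H = √(2DSH) ≈ $9,934.06.
Cost at Q = 2,900: (51,810/2,900)×117 + (2,900/2)×8.14 = $2,090.27 + $11,803.00 = $13,893.27.
Excess = $13,893.27 − $9,934.06 = $3,959.20.

Extra cost ≈ $3,959.20 per year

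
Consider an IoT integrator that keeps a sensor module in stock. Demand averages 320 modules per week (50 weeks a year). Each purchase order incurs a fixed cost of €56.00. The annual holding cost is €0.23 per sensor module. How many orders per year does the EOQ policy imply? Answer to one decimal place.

Annual demand D = 320 × 50 = 16,000.
Q* = √(2DS/H) = √(2 × 16,000 × 56 / 0.23) ≈ 2791.29.
Orders per year = D / Q* = 16,000 / 2791.29 ≈ 5.732.

N ≈ 5.7 orders per year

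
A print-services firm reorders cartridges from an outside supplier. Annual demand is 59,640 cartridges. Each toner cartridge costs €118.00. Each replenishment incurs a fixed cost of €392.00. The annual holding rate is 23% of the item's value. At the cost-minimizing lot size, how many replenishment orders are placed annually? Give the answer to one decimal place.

Holding cost H = 0.23 × €118.00 = €27.1400 per unit per year.
Q* = √(2DS/H) = √(2 × 59,640 × 392 / 27.14) ≈ 1312.57.
Orders per year = D / Q* = 59,640 / 1312.57 ≈ 45.438.

N ≈ 45.4 orders per year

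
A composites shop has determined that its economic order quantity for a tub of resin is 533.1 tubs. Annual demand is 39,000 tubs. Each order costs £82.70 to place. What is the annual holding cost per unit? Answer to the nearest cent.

H ≈ £22.70

Invert the EOQ relation Q*² = 2DS/H.
From Q* = √(2DS/H): H = 2DS / Q*² = 2 × 39,000 × 82.7 / 533.1² = 22.6977.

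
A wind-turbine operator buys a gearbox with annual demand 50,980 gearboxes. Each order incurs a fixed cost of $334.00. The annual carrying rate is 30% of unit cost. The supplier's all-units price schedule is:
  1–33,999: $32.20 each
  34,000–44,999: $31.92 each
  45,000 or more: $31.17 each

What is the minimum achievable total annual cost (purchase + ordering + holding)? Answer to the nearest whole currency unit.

Holding cost per unit per year at price C is H = 0.30·C.
Candidates are each tier's EOQ (if it falls in that tier) and each price-break quantity.
EOQ at $32.20 = 1877.6 (feasible in tier 1): TC = 50,980×$32.20 + (50,980/1877.6)×334 + (1877.6/2)×0.30×$32.20 = $1,659,693.47.
EOQ at $31.92 = 1885.8 < 34000, so use break Q=34000: TC = 50,980×$31.92 + (50,980/34000.0)×334 + (34000.0/2)×0.30×$31.92 = $1,790,574.40.
EOQ at $31.17 = 1908.4 < 45000, so use break Q=45000: TC = 50,980×$31.17 + (50,980/45000.0)×334 + (45000.0/2)×0.30×$31.17 = $1,799,822.48.
Lowest total cost among the candidates is at Q = 1877.6.

TC* ≈ $1,659,693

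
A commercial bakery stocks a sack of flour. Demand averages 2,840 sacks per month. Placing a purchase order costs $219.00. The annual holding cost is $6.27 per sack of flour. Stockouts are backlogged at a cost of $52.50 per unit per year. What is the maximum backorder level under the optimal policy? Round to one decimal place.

Annual demand D = 2,840 × 12 = 34,080.
With planned backorders, Q* = √(2DS/H) · √((H+B)/B).
√(2DS/H) = √(2 × 34,080 × 219 / 6.27) = 1542.954.
√((H+B)/B) = √((6.27+52.5)/52.5) = 1.0580.
Q* ≈ 1632.493.
S* = Q* · H/(H+B) = 1632.493 × 6.27/58.77 ≈ 174.166.

S* ≈ 174.2 sacks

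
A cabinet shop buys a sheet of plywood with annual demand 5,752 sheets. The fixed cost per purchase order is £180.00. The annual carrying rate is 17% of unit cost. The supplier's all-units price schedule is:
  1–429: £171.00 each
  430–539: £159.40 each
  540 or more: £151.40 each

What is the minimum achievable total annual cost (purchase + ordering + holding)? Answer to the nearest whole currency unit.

Holding cost per unit per year at price C is H = 0.17·C.
For each price level, check whether its EOQ is feasible; otherwise the best quantity at that price is the breakpoint.
EOQ at £171.00 = 266.9 (feasible in tier 1): TC = 5,752×£171.00 + (5,752/266.9)×180 + (266.9/2)×0.17×£171.00 = £991,350.60.
EOQ at £159.40 = 276.4 < 430, so use break Q=430: TC = 5,752×£159.40 + (5,752/430.0)×180 + (430.0/2)×0.17×£159.40 = £925,102.68.
EOQ at £151.40 = 283.6 < 540, so use break Q=540: TC = 5,752×£151.40 + (5,752/540.0)×180 + (540.0/2)×0.17×£151.40 = £879,719.39.
Lowest total cost among the candidates is at Q = 540.0.

TC* ≈ £879,719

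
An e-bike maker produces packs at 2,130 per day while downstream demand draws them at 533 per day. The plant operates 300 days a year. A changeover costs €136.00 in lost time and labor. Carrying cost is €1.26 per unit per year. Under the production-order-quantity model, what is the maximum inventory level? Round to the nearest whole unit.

I_max ≈ 5,087 packs

Annual demand D = 533 × 300 = 159,900.
Production build-up factor (1 − d/p) = 1 − 533/2,130 = 0.7498.
Q* = √(2DS / (H(1 − d/p))) = √(2 × 159,900 × 136 / (1.26 × 0.7498)).
= √(43,492,800 / 0.9447) ≈ 6785.170.
Maximum inventory = Q*(1 − d/p) = 6785.170 × 0.7498 ≈ 5087.285.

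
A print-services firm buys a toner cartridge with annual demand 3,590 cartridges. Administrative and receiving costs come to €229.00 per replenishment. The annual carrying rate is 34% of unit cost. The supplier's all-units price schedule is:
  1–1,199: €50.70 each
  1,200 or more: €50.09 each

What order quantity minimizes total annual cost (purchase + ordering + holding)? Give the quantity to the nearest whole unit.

Q* ≈ 309 cartridges

Holding cost per unit per year at price C is H = 0.34·C.
Evaluate total cost at each tier's feasible EOQ or, if the EOQ is below the tier, at the tier's minimum quantity.
EOQ at €50.70 = 308.8 (feasible in tier 1): TC = 3,590×€50.70 + (3,590/308.8)×229 + (308.8/2)×0.34×€50.70 = €187,336.82.
EOQ at €50.09 = 310.7 < 1200, so use break Q=1200: TC = 3,590×€50.09 + (3,590/1200.0)×229 + (1200.0/2)×0.34×€50.09 = €190,726.55.
Lowest total cost is €187,336.82 at Q = 308.8.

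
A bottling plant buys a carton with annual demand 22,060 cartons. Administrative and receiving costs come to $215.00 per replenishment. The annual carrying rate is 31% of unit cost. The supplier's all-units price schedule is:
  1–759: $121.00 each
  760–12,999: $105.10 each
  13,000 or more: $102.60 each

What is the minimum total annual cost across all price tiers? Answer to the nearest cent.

TC* ≈ $2,337,127.44

Holding cost per unit per year at price C is H = 0.31·C.
Candidates are each tier's EOQ (if it falls in that tier) and each price-break quantity.
EOQ at $121.00 = 502.9 (feasible in tier 1): TC = 22,060×$121.00 + (22,060/502.9)×215 + (502.9/2)×0.31×$121.00 = $2,688,122.99.
EOQ at $105.10 = 539.6 < 760, so use break Q=760: TC = 22,060×$105.10 + (22,060/760.0)×215 + (760.0/2)×0.31×$105.10 = $2,337,127.44.
EOQ at $102.60 = 546.1 < 13000, so use break Q=13000: TC = 22,060×$102.60 + (22,060/13000.0)×215 + (13000.0/2)×0.31×$102.60 = $2,470,459.84.
Lowest total cost among the candidates is at Q = 760.0.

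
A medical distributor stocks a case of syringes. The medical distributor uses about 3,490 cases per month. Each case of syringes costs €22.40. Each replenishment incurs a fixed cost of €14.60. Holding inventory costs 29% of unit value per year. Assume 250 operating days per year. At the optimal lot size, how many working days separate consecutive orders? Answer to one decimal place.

Annual demand D = 3,490 × 12 = 41,880.
Holding cost H = 0.29 × €22.40 = €6.4960 per unit per year.
EOQ = √(2DS/H) = √(2 × 41,880 × 14.6 / 6.496) ≈ 433.88.
Cycle time = Q*/D × 250 = 433.88 / 41,880 × 250 ≈ 2.590 days.

T ≈ 2.6 days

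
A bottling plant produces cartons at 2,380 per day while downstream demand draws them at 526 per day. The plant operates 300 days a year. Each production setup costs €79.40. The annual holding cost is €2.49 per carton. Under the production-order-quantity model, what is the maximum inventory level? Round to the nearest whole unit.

I_max ≈ 2,800 cartons

Annual demand D = 526 × 300 = 157,800.
Production build-up factor (1 − d/p) = 1 − 526/2,380 = 0.7790.
Q* = √(2DS / (H(1 − d/p))) = √(2 × 157,800 × 79.4 / (2.49 × 0.7790)).
= √(25,058,640 / 1.9397) ≈ 3594.286.
Maximum inventory = Q*(1 − d/p) = 3594.286 × 0.7790 ≈ 2799.919.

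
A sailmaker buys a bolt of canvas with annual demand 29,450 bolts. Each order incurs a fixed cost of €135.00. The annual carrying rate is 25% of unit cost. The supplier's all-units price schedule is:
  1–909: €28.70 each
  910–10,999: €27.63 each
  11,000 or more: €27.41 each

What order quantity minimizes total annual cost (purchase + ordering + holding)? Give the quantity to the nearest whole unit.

Q* ≈ 1,073 bolts

Holding cost per unit per year at price C is H = 0.25·C.
For each price level, check whether its EOQ is feasible; otherwise the best quantity at that price is the breakpoint.
Tier 1 (€28.70): EOQ = 1052.7 exceeds tier's upper bound 909, so this tier is dominated.
EOQ at €27.63 = 1072.9 (feasible in tier 2): TC = 29,450×€27.63 + (29,450/1072.9)×135 + (1072.9/2)×0.25×€27.63 = €821,114.64.
EOQ at €27.41 = 1077.2 < 11000, so use break Q=11000: TC = 29,450×€27.41 + (29,450/11000.0)×135 + (11000.0/2)×0.25×€27.41 = €845,274.68.
Lowest total cost is €821,114.64 at Q = 1072.9.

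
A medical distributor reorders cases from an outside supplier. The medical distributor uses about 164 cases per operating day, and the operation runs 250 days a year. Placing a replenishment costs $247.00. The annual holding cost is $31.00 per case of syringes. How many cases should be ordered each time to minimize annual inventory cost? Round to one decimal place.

Annual demand D = 164 × 250 = 41,000.
EOQ = √(2DS / H) = √(2 × 41,000 × 247 / 31).
= √(20,254,000 / 31) = √653,354.8387 ≈ 808.304.

Q* ≈ 808.3 cases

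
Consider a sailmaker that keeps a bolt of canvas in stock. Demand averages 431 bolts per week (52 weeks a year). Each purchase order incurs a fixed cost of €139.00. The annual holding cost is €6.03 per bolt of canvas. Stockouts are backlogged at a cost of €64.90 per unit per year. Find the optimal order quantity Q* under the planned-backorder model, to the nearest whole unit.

Annual demand D = 431 × 52 = 22,412.
With planned backorders, Q* = √(2DS/H) · √((H+B)/B).
√(2DS/H) = √(2 × 22,412 × 139 / 6.03) = 1016.492.
√((H+B)/B) = √((6.03+64.9)/64.9) = 1.0454.
Q* ≈ 1062.666.

Q* ≈ 1,063 bolts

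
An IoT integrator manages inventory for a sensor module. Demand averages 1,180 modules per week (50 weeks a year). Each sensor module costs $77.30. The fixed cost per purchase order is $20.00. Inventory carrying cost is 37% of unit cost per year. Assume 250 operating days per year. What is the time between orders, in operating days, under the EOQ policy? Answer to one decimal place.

Annual demand D = 1,180 × 50 = 59,000.
Holding cost H = 0.37 × $77.30 = $28.6010 per unit per year.
Q* = √(2DS/H) = √(2 × 59,000 × 20 / 28.601) ≈ 287.25.
Cycle time = Q*/D × 250 = 287.25 / 59,000 × 250 ≈ 1.217 days.

T ≈ 1.2 days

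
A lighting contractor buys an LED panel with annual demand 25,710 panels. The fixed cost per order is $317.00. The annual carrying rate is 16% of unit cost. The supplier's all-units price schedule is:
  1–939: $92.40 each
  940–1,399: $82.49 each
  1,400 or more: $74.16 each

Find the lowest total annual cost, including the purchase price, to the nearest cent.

TC* ≈ $1,920,781.00

Holding cost per unit per year at price C is H = 0.16·C.
Evaluate total cost at each tier's feasible EOQ or, if the EOQ is below the tier, at the tier's minimum quantity.
Tier 1 ($92.40): EOQ = 1050.0 exceeds tier's upper bound 939, so this tier is dominated.
EOQ at $82.49 = 1111.3 (feasible in tier 2): TC = 25,710×$82.49 + (25,710/1111.3)×317 + (1111.3/2)×0.16×$82.49 = $2,135,485.41.
EOQ at $74.16 = 1172.1 < 1400, so use break Q=1400: TC = 25,710×$74.16 + (25,710/1400.0)×317 + (1400.0/2)×0.16×$74.16 = $1,920,781.00.
Lowest total cost among the candidates is at Q = 1400.0.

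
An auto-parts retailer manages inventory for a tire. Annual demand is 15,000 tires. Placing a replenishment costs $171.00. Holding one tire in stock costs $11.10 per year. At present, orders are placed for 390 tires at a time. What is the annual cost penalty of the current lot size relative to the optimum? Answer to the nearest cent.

EOQ = √(2DS/H) = √(2 × 15,000 × 171 / 11.1) ≈ 679.83.
Cost at Q* = (D/Q*)S + (Q*/2)H = √(2DSH) ≈ $7,546.06.
Cost at Q = 390: (15,000/390)×171 + (390/2)×11.1 = $6,576.92 + $2,164.50 = $8,741.42.
Excess = $8,741.42 − $7,546.06 = $1,195.36.

Extra cost ≈ $1,195.36 per year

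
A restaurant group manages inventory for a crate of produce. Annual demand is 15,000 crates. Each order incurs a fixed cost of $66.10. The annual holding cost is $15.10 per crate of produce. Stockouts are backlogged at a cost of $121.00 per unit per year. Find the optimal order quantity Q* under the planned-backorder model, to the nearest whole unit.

With planned backorders, Q* = √(2DS/H) · √((H+B)/B).
√(2DS/H) = √(2 × 15,000 × 66.1 / 15.1) = 362.387.
√((H+B)/B) = √((15.1+121)/121) = 1.0606.
Q* ≈ 384.334.

Q* ≈ 384 crates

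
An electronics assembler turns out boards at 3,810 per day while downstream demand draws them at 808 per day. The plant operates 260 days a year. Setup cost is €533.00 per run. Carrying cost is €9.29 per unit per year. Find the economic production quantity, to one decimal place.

Q* ≈ 5,531.2 boards

Annual demand D = 808 × 260 = 210,080.
Production build-up factor (1 − d/p) = 1 − 808/3,810 = 0.7879.
Q* = √(2DS / (H(1 − d/p))) = √(2 × 210,080 × 533 / (9.29 × 0.7879)).
= √(223,945,280 / 7.3198) ≈ 5531.211.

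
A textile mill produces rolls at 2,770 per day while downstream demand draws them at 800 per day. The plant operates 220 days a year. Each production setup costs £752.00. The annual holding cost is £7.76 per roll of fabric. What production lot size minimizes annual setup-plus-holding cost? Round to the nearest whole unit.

Q* ≈ 6,926 rolls

Annual demand D = 800 × 220 = 176,000.
Production build-up factor (1 − d/p) = 1 − 800/2,770 = 0.7112.
Q* = √(2DS / (H(1 − d/p))) = √(2 × 176,000 × 752 / (7.76 × 0.7112)).
= √(264,704,000 / 5.5188) ≈ 6925.580.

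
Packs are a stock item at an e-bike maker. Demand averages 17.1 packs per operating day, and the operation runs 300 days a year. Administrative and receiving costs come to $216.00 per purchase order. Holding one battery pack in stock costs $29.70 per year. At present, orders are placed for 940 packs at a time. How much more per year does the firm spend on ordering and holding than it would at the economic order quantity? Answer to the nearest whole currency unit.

Annual demand D = 17.1 × 300 = 5,130.
EOQ = √(2DS/H) = √(2 × 5,130 × 216 / 29.7) ≈ 273.16.
Cost at Q* = (D/Q*)S + (Q*/2)H = √(2DSH) ≈ $8,112.95.
Cost at Q = 940: (5,130/940)×216 + (940/2)×29.7 = $1,178.81 + $13,959.00 = $15,137.81.
Excess = $15,137.81 − $8,112.95 = $7,024.86.

Extra cost ≈ $7,025 per year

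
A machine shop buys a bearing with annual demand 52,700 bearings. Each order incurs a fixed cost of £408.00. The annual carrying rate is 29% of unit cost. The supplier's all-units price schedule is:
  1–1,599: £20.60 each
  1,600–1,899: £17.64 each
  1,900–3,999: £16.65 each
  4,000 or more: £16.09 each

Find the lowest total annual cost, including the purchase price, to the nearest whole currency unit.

Holding cost per unit per year at price C is H = 0.29·C.
For each price level, check whether its EOQ is feasible; otherwise the best quantity at that price is the breakpoint.
Tier 1 (£20.60): EOQ = 2683.0 exceeds tier's upper bound 1599, so this tier is dominated.
Tier 2 (£17.64): EOQ = 2899.4 exceeds tier's upper bound 1899, so this tier is dominated.
EOQ at £16.65 = 2984.3 (feasible in tier 3): TC = 52,700×£16.65 + (52,700/2984.3)×408 + (2984.3/2)×0.29×£16.65 = £891,864.75.
EOQ at £16.09 = 3035.8 < 4000, so use break Q=4000: TC = 52,700×£16.09 + (52,700/4000.0)×408 + (4000.0/2)×0.29×£16.09 = £862,650.60.
Lowest total cost among the candidates is at Q = 4000.0.

TC* ≈ £862,651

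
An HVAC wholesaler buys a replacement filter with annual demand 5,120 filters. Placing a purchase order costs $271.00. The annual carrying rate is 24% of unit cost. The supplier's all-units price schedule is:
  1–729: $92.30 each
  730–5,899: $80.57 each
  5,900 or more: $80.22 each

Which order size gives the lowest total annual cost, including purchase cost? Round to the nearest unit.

Q* ≈ 730 filters

Holding cost per unit per year at price C is H = 0.24·C.
Candidates are each tier's EOQ (if it falls in that tier) and each price-break quantity.
EOQ at $92.30 = 353.9 (feasible in tier 1): TC = 5,120×$92.30 + (5,120/353.9)×271 + (353.9/2)×0.24×$92.30 = $480,416.45.
EOQ at $80.57 = 378.8 < 730, so use break Q=730: TC = 5,120×$80.57 + (5,120/730.0)×271 + (730.0/2)×0.24×$80.57 = $421,477.04.
EOQ at $80.22 = 379.7 < 5900, so use break Q=5900: TC = 5,120×$80.22 + (5,120/5900.0)×271 + (5900.0/2)×0.24×$80.22 = $467,757.33.
Lowest total cost is $421,477.04 at Q = 730.0.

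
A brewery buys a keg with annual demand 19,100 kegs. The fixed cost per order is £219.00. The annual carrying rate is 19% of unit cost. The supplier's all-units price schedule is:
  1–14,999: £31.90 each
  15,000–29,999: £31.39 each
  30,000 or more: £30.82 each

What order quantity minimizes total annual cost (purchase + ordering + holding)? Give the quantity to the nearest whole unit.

Holding cost per unit per year at price C is H = 0.19·C.
Candidates are each tier's EOQ (if it falls in that tier) and each price-break quantity.
EOQ at £31.90 = 1174.8 (feasible in tier 1): TC = 19,100×£31.90 + (19,100/1174.8)×219 + (1174.8/2)×0.19×£31.90 = £616,410.75.
EOQ at £31.39 = 1184.4 < 15000, so use break Q=15000: TC = 19,100×£31.39 + (19,100/15000.0)×219 + (15000.0/2)×0.19×£31.39 = £644,558.61.
EOQ at £30.82 = 1195.3 < 30000, so use break Q=30000: TC = 19,100×£30.82 + (19,100/30000.0)×219 + (30000.0/2)×0.19×£30.82 = £676,638.43.
Lowest total cost is £616,410.75 at Q = 1174.8.

Q* ≈ 1,175 kegs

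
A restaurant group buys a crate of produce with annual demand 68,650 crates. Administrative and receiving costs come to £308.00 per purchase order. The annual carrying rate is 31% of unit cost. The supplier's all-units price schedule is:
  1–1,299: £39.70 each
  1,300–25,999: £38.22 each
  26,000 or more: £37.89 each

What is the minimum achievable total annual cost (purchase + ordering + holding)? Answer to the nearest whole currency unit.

Holding cost per unit per year at price C is H = 0.31·C.
For each price level, check whether its EOQ is feasible; otherwise the best quantity at that price is the breakpoint.
Tier 1 (£39.70): EOQ = 1853.7 exceeds tier's upper bound 1299, so this tier is dominated.
EOQ at £38.22 = 1889.2 (feasible in tier 2): TC = 68,650×£38.22 + (68,650/1889.2)×308 + (1889.2/2)×0.31×£38.22 = £2,646,186.95.
EOQ at £37.89 = 1897.4 < 26000, so use break Q=26000: TC = 68,650×£37.89 + (68,650/26000.0)×308 + (26000.0/2)×0.31×£37.89 = £2,754,658.44.
Lowest total cost among the candidates is at Q = 1889.2.

TC* ≈ £2,646,187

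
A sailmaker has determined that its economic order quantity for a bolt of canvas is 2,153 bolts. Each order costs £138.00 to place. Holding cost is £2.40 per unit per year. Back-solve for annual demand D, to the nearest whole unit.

D ≈ 40,308 bolts per year

Squaring Q* = √(2DS/H) gives Q*² = 2DS/H.
From Q* = √(2DS/H): D = Q*²H / (2S) = 2,153² × 2.4 / (2 × 138) = 40307.904.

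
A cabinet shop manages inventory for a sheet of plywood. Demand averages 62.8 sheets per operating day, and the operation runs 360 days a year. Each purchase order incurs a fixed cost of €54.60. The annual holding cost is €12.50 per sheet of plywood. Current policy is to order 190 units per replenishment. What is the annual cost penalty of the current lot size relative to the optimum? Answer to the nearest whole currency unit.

Annual demand D = 62.8 × 360 = 22,608.
EOQ = √(2DS/H) = √(2 × 22,608 × 54.6 / 12.5) ≈ 444.41.
Cost at Q* = (D/Q*)S + (Q*/2)H = √(2DSH) ≈ €5,555.17.
Cost at Q = 190: (22,608/190)×54.6 + (190/2)×12.5 = €6,496.83 + €1,187.50 = €7,684.33.
Excess = €7,684.33 − €5,555.17 = €2,129.15.

Extra cost ≈ €2,129 per year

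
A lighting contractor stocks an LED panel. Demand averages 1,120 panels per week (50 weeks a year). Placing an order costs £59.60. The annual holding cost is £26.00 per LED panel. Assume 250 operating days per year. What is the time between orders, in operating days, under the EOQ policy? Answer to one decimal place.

T ≈ 2.3 days

Annual demand D = 1,120 × 50 = 56,000.
EOQ = √(2DS/H) = √(2 × 56,000 × 59.6 / 26) ≈ 506.69.
Cycle time = Q*/D × 250 = 506.69 / 56,000 × 250 ≈ 2.262 days.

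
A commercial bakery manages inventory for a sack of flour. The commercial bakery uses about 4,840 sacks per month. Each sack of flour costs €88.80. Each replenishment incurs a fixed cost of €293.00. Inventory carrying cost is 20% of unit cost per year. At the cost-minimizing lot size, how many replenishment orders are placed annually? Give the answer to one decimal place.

Annual demand D = 4,840 × 12 = 58,080.
Holding cost H = 0.20 × €88.80 = €17.7600 per unit per year.
Q* = √(2DS/H) = √(2 × 58,080 × 293 / 17.76) ≈ 1384.33.
Orders per year = D / Q* = 58,080 / 1384.33 ≈ 41.955.

N ≈ 42.0 orders per year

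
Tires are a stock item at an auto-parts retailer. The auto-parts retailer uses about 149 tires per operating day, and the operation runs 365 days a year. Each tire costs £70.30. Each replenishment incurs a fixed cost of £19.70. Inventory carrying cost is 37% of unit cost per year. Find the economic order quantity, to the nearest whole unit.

Annual demand D = 149 × 365 = 54,385.
Holding cost H = 0.37 × £70.30 = £26.0110 per unit per year.
EOQ = √(2DS / H) = √(2 × 54,385 × 19.7 / 26.011).
= √(2,142,769 / 26.011) = √82,379.3395 ≈ 287.018.

Q* ≈ 287 tires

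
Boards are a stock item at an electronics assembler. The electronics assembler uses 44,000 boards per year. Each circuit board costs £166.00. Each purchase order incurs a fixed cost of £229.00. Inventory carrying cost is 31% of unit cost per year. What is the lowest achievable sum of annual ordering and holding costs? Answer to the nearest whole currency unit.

Holding cost H = 0.31 × £166.00 = £51.4600 per unit per year.
Q* = √(2DS/H) = √(2 × 44,000 × 229 / 51.46) ≈ 625.78.
At the optimum the two cost components are equal, so total cost = 2·(Q*/2)H = Q*·H.
Minimum total = √(2DSH) = √(2 × 44,000 × 229 × 51.46) ≈ 32202.825.

TC* ≈ £32,203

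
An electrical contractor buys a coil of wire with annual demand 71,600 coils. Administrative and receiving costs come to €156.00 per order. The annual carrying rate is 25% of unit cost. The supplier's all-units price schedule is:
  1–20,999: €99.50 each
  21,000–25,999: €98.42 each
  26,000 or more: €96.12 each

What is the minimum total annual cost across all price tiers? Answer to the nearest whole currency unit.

Holding cost per unit per year at price C is H = 0.25·C.
For each price level, check whether its EOQ is feasible; otherwise the best quantity at that price is the breakpoint.
EOQ at €99.50 = 947.7 (feasible in tier 1): TC = 71,600×€99.50 + (71,600/947.7)×156 + (947.7/2)×0.25×€99.50 = €7,147,773.03.
EOQ at €98.42 = 952.8 < 21000, so use break Q=21000: TC = 71,600×€98.42 + (71,600/21000.0)×156 + (21000.0/2)×0.25×€98.42 = €7,305,756.39.
EOQ at €96.12 = 964.2 < 26000, so use break Q=26000: TC = 71,600×€96.12 + (71,600/26000.0)×156 + (26000.0/2)×0.25×€96.12 = €7,195,011.60.
Lowest total cost among the candidates is at Q = 947.7.

TC* ≈ €7,147,773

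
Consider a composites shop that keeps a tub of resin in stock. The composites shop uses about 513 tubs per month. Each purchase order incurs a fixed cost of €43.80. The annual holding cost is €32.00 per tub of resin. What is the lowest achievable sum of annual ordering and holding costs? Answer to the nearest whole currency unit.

Annual demand D = 513 × 12 = 6,156.
Q* = √(2DS/H) = √(2 × 6,156 × 43.8 / 32) ≈ 129.82.
At Q*, ordering cost (D/Q*)S equals holding cost (Q*/2)H, each = √(DSH/2).
Minimum total = √(2DSH) = √(2 × 6,156 × 43.8 × 32) ≈ 4154.094.

TC* ≈ €4,154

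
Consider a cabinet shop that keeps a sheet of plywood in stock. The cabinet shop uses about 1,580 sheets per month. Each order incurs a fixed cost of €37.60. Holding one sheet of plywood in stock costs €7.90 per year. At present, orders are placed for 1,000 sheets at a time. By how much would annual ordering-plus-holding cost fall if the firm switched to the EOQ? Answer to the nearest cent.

Extra cost ≈ €1,306.74 per year

Annual demand D = 1,580 × 12 = 18,960.
EOQ = √(2DS/H) = √(2 × 18,960 × 37.6 / 7.9) ≈ 424.83.
Cost at Q* = (D/Q*)S + (Q*/2)H = √(2DSH) ≈ €3,356.15.
Cost at Q = 1,000: (18,960/1,000)×37.6 + (1,000/2)×7.9 = €712.90 + €3,950.00 = €4,662.90.
Excess = €4,662.90 − €3,356.15 = €1,306.74.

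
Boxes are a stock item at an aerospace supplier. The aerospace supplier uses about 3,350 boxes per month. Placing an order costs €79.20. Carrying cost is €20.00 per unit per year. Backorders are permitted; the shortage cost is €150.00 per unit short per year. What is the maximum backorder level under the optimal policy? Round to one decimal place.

Annual demand D = 3,350 × 12 = 40,200.
With planned backorders, Q* = √(2DS/H) · √((H+B)/B).
√(2DS/H) = √(2 × 40,200 × 79.2 / 20) = 564.255.
√((H+B)/B) = √((20+150)/150) = 1.0646.
Q* ≈ 600.696.
S* = Q* · H/(H+B) = 600.696 × 20/170 ≈ 70.670.

S* ≈ 70.7 boxes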